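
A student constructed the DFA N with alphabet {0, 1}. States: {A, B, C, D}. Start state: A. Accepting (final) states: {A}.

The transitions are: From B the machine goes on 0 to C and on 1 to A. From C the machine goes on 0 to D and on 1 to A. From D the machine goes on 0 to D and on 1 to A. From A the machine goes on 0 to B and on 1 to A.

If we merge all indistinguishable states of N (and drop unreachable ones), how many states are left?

2

Initial partition by acceptance: {A} | {B,C,D}.
Stable partition: {A} | {B,C,D} — 2 equivalence classes.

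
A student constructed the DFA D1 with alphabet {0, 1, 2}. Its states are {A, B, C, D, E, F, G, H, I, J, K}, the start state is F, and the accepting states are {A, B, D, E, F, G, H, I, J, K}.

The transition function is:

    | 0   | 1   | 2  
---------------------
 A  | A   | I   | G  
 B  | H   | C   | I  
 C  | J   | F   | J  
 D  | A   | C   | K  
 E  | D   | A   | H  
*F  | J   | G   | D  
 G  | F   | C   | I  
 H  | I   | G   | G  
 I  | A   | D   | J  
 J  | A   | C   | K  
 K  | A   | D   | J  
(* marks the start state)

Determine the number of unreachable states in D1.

Starting at F and following transitions, the reachable set is {A, C, D, F, G, I, J, K}. That leaves B, E, H unreachable — 3 in total.

3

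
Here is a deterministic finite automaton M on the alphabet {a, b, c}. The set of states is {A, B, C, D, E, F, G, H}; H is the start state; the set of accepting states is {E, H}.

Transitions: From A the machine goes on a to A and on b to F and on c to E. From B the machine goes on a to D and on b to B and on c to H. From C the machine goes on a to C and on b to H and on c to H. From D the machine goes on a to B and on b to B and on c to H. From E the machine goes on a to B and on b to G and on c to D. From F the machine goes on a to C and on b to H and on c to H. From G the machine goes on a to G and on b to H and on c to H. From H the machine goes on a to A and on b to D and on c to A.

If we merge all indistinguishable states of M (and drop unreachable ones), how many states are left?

5

P0 = {E,H} | {A,B,C,D,F,G}.
On input b, block {A,B,C,D,F,G} splits into {A,B,D} and {C,F,G}.
Refine {E,H} on symbol b: members go to different blocks, giving {E} and {H}.
Refine {A,B,D} on symbol b: members go to different blocks, giving {B,D} and {A}.
No further refinement is possible. Final partition (5 blocks): {E} | {B,D} | {C,F,G} | {H} | {A}.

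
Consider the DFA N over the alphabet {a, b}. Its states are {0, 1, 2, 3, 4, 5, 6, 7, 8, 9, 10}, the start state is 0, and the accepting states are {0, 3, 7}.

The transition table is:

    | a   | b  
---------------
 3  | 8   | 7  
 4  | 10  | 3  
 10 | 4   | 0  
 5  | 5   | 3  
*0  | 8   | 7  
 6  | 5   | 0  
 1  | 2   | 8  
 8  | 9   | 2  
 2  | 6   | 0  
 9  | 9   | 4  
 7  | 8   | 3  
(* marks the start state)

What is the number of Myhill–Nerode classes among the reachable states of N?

First remove the unreachable states {1}; 10 states remain.
Start with accepting vs non-accepting: {0,3,7} | {2,4,5,6,8,9,10}.
Split {2,4,5,6,8,9,10} by δ(·,b) → {2,4,5,6,10} and {8,9}.
Stable partition: {0,3,7} | {2,4,5,6,10} | {8,9} — 3 equivalence classes.

3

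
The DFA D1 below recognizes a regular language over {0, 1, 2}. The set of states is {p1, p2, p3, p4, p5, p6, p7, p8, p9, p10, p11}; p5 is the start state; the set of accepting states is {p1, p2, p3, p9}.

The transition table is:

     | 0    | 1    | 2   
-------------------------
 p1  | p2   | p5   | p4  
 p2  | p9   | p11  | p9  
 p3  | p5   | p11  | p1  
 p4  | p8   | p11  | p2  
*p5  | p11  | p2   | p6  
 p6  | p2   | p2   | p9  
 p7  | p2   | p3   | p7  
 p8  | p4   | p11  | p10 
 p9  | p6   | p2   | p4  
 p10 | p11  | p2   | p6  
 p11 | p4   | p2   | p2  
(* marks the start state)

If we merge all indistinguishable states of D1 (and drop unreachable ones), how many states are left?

Reachable states from the start: {p2,p4,p5,p6,p8,p9,p10,p11}. Unreachable: {p1,p3,p7} — drop them.
Start with accepting vs non-accepting: {p2,p9} | {p4,p5,p6,p8,p10,p11}.
Split {p2,p9} by δ(·,0) → {p2} and {p9}.
Split {p4,p5,p6,p8,p10,p11} by δ(·,0) → {p4,p5,p8,p10,p11} and {p6}.
Refine {p4,p5,p8,p10,p11} on symbol 1: members go to different blocks, giving {p5,p10,p11} and {p4,p8}.
Split {p5,p10,p11} by δ(·,0) → {p5,p10} and {p11}.
Refine {p4,p8} on symbol 2: members go to different blocks, giving {p4} and {p8}.
No further refinement is possible. Final partition (7 blocks): {p2} | {p5,p10} | {p9} | {p6} | {p4} | {p11} | {p8}.

7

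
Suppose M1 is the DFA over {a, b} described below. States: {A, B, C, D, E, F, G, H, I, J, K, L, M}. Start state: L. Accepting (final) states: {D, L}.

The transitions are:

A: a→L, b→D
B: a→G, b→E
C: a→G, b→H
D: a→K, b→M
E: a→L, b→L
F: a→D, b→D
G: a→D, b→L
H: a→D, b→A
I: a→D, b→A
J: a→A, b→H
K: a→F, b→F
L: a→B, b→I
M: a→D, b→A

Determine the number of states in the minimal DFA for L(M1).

4

Reachable states from the start: {A,B,D,E,F,G,I,K,L,M}. Unreachable: {C,H,J} — drop them.
P0 = {D,L} | {A,B,E,F,G,I,K,M}.
Refine {A,B,E,F,G,I,K,M} on symbol a: members go to different blocks, giving {A,E,F,G,I,M} and {B,K}.
On input b, block {A,E,F,G,I,M} splits into {A,E,F,G} and {I,M}.
Stable partition: {D,L} | {A,E,F,G} | {B,K} | {I,M} — 4 equivalence classes.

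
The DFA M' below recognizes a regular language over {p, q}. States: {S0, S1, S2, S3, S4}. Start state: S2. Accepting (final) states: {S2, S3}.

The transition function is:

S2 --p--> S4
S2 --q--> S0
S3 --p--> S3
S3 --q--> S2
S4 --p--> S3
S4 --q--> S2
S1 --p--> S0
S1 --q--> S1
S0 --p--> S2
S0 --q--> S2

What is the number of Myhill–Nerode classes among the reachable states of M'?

First remove the unreachable states {S1}; 4 states remain.
Start with accepting vs non-accepting: {S2,S3} | {S0,S4}.
Refine {S2,S3} on symbol p: members go to different blocks, giving {S2} and {S3}.
Refine {S0,S4} on symbol p: members go to different blocks, giving {S0} and {S4}.
No further refinement is possible. Final partition (4 blocks): {S2} | {S0} | {S3} | {S4}.

4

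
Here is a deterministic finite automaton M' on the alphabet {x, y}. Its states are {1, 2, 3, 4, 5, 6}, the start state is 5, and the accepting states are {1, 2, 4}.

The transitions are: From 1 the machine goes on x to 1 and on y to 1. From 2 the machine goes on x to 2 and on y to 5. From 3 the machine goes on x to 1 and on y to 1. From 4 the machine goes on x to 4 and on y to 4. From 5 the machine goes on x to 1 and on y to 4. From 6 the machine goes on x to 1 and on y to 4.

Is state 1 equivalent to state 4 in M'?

Yes

States {2,3,6} cannot be reached from the start state, so discard them.
Initial partition by acceptance: {1,4} | {5}.
Stable partition: {1,4} | {5} — 2 equivalence classes.
1 and 4 lie in the same block of the stable partition, so they are equivalent — no string distinguishes them.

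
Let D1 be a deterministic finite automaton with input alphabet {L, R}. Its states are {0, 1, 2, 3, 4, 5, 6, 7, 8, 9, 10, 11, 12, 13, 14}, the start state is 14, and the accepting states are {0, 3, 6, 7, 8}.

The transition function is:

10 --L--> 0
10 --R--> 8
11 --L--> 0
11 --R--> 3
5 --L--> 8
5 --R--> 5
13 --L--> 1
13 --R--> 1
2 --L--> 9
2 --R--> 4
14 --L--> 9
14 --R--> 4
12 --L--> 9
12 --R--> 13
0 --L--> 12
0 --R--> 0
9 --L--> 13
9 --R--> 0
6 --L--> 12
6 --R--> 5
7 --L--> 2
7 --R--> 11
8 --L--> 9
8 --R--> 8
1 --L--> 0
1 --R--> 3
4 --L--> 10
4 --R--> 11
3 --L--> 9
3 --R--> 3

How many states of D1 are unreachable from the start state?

4

Starting at 14 and following transitions, the reachable set is {0, 1, 3, 4, 8, 9, 10, 11, 12, 13, 14}. That leaves 2, 5, 6, 7 unreachable — 4 in total.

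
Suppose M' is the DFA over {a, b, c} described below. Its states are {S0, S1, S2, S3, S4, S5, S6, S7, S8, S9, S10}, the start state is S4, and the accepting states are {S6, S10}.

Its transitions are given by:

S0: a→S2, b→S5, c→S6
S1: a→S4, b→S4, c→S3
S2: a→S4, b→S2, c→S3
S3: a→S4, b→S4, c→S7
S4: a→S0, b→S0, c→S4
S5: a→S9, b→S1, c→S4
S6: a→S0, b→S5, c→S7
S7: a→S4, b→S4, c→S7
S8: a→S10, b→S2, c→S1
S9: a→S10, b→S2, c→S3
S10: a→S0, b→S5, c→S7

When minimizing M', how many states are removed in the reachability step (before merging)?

1

BFS from S4 reaches {S0, S1, S2, S3, S4, S5, S6, S7, S9, S10}; the 1 state(s) S8 are never visited.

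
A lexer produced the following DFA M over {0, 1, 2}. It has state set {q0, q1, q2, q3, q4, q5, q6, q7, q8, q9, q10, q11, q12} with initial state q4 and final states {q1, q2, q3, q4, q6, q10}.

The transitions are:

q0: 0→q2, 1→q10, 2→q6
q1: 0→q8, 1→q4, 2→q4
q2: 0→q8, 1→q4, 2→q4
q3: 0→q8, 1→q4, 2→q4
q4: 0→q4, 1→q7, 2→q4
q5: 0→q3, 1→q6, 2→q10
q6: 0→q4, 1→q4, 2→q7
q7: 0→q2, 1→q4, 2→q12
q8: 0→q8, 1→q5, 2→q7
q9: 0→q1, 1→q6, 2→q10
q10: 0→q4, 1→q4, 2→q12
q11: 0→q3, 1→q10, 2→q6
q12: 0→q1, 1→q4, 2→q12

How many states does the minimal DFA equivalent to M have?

Reachable states from the start: {q1,q2,q3,q4,q5,q6,q7,q8,q10,q12}. Unreachable: {q0,q9,q11} — drop them.
P0 = {q1,q2,q3,q4,q6,q10} | {q5,q7,q8,q12}.
Split {q1,q2,q3,q4,q6,q10} by δ(·,0) → {q1,q2,q3} and {q4,q6,q10}.
On input 0, block {q5,q7,q8,q12} splits into {q5,q7,q12} and {q8}.
Split {q5,q7,q12} by δ(·,2) → {q7,q12} and {q5}.
Split {q4,q6,q10} by δ(·,1) → {q6,q10} and {q4}.
The partition is now stable with 6 blocks: {q1,q2,q3} | {q7,q12} | {q6,q10} | {q8} | {q5} | {q4}.

6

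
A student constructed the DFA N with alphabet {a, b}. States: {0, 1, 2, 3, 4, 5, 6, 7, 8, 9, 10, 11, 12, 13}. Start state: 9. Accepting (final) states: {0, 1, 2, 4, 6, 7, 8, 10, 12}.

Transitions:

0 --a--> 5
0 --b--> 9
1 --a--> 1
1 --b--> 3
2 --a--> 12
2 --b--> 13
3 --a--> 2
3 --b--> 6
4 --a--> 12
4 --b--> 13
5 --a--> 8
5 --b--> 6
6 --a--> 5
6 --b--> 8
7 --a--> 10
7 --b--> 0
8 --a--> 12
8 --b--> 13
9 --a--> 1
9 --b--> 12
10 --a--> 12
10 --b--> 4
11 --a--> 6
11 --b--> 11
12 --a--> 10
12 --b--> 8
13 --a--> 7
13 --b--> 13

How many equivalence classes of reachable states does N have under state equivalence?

9

Reachable states from the start: {0,1,2,3,4,5,6,7,8,9,10,12,13}. Unreachable: {11} — drop them.
Start with accepting vs non-accepting: {0,1,2,4,6,7,8,10,12} | {3,5,9,13}.
Split {0,1,2,4,6,7,8,10,12} by δ(·,a) → {1,2,4,7,8,10,12} and {0,6}.
Split {1,2,4,7,8,10,12} by δ(·,b) → {1,2,4,8} and {10,12} and {7}.
On input a, block {1,2,4,8} splits into {2,4,8} and {1}.
Refine {3,5,9,13} on symbol a: members go to different blocks, giving {3,5} and {9} and {13}.
Refine {0,6} on symbol b: members go to different blocks, giving {0} and {6}.
No further refinement is possible. Final partition (9 blocks): {2,4,8} | {3,5} | {0} | {10,12} | {7} | {1} | {9} | {13} | {6}.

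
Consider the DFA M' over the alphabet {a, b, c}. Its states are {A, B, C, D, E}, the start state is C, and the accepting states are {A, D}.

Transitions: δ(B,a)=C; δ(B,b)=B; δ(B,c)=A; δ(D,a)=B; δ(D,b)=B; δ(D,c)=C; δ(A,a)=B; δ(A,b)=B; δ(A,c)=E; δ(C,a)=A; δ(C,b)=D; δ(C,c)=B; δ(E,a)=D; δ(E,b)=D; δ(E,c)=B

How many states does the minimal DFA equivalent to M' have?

3

Every state is reachable, so we keep all 5.
Start with accepting vs non-accepting: {A,D} | {B,C,E}.
Refine {B,C,E} on symbol a: members go to different blocks, giving {C,E} and {B}.
No further refinement is possible. Final partition (3 blocks): {A,D} | {C,E} | {B}.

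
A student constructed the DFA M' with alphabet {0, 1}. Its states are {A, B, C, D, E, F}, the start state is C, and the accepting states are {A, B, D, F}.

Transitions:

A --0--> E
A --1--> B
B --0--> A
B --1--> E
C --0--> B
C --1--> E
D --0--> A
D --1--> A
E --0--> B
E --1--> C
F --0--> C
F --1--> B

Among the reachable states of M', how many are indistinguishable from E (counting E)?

2

States {D,F} cannot be reached from the start state, so discard them.
P0 = {A,B} | {C,E}.
Split {A,B} by δ(·,0) → {A} and {B}.
The partition is now stable with 3 blocks: {A} | {C,E} | {B}.
The equivalence class containing E is {C,E}, of size 2.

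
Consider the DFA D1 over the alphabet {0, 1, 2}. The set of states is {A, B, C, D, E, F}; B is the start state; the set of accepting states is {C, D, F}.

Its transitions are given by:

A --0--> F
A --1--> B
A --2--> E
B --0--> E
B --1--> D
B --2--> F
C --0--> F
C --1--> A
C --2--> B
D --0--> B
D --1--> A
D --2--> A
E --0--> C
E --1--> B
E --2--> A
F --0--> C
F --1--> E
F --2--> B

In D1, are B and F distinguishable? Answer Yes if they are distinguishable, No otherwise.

P0 = {C,D,F} | {A,B,E}.
Refine {C,D,F} on symbol 0: members go to different blocks, giving {C,F} and {D}.
Split {A,B,E} by δ(·,0) → {A,E} and {B}.
Stable partition: {C,F} | {A,E} | {D} | {B} — 4 equivalence classes.
B and F end up in different blocks, so they are distinguishable. For instance, the string 'ε' is accepted from only F.

Yes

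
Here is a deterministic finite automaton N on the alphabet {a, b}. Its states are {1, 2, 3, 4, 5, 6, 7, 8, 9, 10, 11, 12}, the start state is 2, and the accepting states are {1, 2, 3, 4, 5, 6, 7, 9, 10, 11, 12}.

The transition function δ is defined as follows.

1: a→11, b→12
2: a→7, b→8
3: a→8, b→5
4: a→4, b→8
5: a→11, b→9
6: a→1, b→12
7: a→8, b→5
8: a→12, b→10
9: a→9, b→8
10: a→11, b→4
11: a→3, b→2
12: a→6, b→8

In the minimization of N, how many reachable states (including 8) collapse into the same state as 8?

1

Every state is reachable, so we keep all 12.
Initial partition by acceptance: {1,2,3,4,5,6,7,9,10,11,12} | {8}.
On input a, block {1,2,3,4,5,6,7,9,10,11,12} splits into {1,2,4,5,6,9,10,11,12} and {3,7}.
Split {1,2,4,5,6,9,10,11,12} by δ(·,a) → {1,4,5,6,9,10,12} and {2,11}.
On input a, block {1,4,5,6,9,10,12} splits into {4,6,9,12} and {1,5,10}.
Split {4,6,9,12} by δ(·,a) → {4,9,12} and {6}.
On input a, block {4,9,12} splits into {4,9} and {12}.
On input b, block {2,11} splits into {2} and {11}.
Split {1,5,10} by δ(·,b) → {5,10} and {1}.
No further refinement is possible. Final partition (9 blocks): {4,9} | {8} | {3,7} | {2} | {5,10} | {6} | {12} | {11} | {1}.
The equivalence class containing 8 is {8}, of size 1.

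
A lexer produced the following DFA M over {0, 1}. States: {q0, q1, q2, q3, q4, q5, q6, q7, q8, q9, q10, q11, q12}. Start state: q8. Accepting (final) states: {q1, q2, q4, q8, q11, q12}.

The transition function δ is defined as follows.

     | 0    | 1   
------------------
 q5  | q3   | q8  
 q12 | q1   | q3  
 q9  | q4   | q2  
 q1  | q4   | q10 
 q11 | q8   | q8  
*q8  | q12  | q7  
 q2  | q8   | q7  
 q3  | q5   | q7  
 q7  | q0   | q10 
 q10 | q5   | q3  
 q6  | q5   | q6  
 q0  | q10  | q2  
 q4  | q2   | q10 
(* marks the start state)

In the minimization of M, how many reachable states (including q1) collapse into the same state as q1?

5

States {q6,q9,q11} cannot be reached from the start state, so discard them.
P0 = {q1,q2,q4,q8,q12} | {q0,q3,q5,q7,q10}.
On input 1, block {q0,q3,q5,q7,q10} splits into {q3,q7,q10} and {q0,q5}.
The partition is now stable with 3 blocks: {q1,q2,q4,q8,q12} | {q3,q7,q10} | {q0,q5}.
State q1 belongs to the block {q1,q2,q4,q8,q12}, which has 5 states.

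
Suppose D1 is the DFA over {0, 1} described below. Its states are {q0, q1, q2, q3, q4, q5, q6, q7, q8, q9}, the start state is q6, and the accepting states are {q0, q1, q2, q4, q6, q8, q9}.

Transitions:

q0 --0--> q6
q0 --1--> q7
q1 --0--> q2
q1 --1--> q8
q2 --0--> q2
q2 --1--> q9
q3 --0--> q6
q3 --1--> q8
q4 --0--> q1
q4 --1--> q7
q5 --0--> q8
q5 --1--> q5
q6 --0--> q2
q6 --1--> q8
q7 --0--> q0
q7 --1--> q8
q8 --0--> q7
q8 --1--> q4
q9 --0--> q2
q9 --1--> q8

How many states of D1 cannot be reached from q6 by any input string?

2

No path from q6 leads to q3, q5; the other 8 states are all reachable.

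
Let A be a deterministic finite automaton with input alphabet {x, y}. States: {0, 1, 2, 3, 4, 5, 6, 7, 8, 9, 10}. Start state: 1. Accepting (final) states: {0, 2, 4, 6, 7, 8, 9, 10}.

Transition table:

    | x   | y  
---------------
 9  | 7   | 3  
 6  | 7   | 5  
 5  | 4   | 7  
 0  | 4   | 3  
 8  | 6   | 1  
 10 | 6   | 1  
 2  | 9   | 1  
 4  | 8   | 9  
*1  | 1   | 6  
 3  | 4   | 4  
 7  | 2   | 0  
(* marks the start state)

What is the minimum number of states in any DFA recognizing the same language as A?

States {10} cannot be reached from the start state, so discard them.
Start with accepting vs non-accepting: {0,2,4,6,7,8,9} | {1,3,5}.
Refine {0,2,4,6,7,8,9} on symbol y: members go to different blocks, giving {0,2,6,8,9} and {4,7}.
On input x, block {0,2,6,8,9} splits into {0,6,9} and {2,8}.
Refine {1,3,5} on symbol x: members go to different blocks, giving {3,5} and {1}.
No further refinement is possible. Final partition (5 blocks): {0,6,9} | {3,5} | {4,7} | {2,8} | {1}.

5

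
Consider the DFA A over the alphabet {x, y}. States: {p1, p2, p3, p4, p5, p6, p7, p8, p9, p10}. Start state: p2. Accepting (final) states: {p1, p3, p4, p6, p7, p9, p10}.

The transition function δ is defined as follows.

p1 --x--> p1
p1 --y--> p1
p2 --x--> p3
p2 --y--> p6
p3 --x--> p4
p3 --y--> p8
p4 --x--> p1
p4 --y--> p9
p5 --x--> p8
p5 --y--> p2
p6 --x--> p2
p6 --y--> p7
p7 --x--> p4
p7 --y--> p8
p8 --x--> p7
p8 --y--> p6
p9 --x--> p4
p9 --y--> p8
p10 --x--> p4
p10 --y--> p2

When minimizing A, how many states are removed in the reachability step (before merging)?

Starting at p2 and following transitions, the reachable set is {p1, p2, p3, p4, p6, p7, p8, p9}. That leaves p5, p10 unreachable — 2 in total.

2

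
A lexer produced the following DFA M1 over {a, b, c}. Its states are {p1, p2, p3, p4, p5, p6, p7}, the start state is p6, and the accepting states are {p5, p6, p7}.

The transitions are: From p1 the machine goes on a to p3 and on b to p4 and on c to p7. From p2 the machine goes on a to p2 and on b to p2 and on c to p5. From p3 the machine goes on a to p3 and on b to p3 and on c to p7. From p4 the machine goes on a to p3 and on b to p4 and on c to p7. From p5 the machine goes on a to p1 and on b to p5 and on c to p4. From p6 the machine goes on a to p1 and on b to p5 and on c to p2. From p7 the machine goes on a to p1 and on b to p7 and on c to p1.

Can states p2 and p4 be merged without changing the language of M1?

Yes

Every state is reachable, so we keep all 7.
P0 = {p5,p6,p7} | {p1,p2,p3,p4}.
The partition is now stable with 2 blocks: {p5,p6,p7} | {p1,p2,p3,p4}.
p2 and p4 lie in the same block of the stable partition, so they are equivalent — no string distinguishes them.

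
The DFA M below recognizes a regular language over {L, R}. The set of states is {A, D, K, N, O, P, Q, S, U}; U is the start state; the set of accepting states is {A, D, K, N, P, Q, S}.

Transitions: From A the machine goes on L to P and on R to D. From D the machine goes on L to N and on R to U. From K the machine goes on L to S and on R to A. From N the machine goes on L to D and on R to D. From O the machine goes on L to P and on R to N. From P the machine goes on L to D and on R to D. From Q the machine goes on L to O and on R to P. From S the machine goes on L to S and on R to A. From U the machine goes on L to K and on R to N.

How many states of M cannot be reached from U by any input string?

2

Starting at U and following transitions, the reachable set is {A, D, K, N, P, S, U}. That leaves O, Q unreachable — 2 in total.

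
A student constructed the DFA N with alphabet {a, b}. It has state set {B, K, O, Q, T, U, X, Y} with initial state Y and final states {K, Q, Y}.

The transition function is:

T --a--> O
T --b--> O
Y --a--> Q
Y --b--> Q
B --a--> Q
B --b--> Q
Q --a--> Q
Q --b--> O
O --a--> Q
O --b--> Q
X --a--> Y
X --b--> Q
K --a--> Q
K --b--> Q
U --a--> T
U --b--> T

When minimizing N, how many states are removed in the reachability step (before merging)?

5

No path from Y leads to B, K, T, U, X; the other 3 states are all reachable.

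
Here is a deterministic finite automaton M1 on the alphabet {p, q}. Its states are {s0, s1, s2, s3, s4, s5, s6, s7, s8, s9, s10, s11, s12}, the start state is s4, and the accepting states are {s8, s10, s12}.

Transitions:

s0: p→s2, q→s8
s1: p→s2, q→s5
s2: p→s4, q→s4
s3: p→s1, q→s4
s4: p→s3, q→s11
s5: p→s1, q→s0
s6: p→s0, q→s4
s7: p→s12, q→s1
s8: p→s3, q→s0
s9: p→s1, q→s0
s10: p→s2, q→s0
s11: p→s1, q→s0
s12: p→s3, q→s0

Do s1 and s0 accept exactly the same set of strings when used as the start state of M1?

Reachable states from the start: {s0,s1,s2,s3,s4,s5,s8,s11}. Unreachable: {s6,s7,s9,s10,s12} — drop them.
Start with accepting vs non-accepting: {s8} | {s0,s1,s2,s3,s4,s5,s11}.
Refine {s0,s1,s2,s3,s4,s5,s11} on symbol q: members go to different blocks, giving {s1,s2,s3,s4,s5,s11} and {s0}.
Refine {s1,s2,s3,s4,s5,s11} on symbol q: members go to different blocks, giving {s1,s2,s3,s4} and {s5,s11}.
Split {s1,s2,s3,s4} by δ(·,q) → {s1,s4} and {s2,s3}.
The partition is now stable with 5 blocks: {s8} | {s1,s4} | {s0} | {s5,s11} | {s2,s3}.
s1 and s0 end up in different blocks, so they are distinguishable. For instance, the string 'q' is accepted from only s0.

No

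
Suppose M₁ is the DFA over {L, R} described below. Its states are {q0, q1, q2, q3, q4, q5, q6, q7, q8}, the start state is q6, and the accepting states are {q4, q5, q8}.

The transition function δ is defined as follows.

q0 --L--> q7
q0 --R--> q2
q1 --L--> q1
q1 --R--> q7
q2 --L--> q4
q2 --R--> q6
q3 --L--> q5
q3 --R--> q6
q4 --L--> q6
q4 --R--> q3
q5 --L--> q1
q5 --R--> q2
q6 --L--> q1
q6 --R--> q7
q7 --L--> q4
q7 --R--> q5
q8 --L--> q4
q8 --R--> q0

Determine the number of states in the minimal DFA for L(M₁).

4

States {q0,q8} cannot be reached from the start state, so discard them.
Start with accepting vs non-accepting: {q4,q5} | {q1,q2,q3,q6,q7}.
On input L, block {q1,q2,q3,q6,q7} splits into {q2,q3,q7} and {q1,q6}.
On input R, block {q2,q3,q7} splits into {q2,q3} and {q7}.
No further refinement is possible. Final partition (4 blocks): {q4,q5} | {q2,q3} | {q1,q6} | {q7}.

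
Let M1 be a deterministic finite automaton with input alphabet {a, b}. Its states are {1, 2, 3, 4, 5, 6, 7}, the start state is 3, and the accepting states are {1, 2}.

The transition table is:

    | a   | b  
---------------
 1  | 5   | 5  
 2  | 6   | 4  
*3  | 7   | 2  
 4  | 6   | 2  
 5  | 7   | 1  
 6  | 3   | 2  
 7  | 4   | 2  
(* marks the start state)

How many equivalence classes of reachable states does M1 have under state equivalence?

States {1,5} cannot be reached from the start state, so discard them.
Start with accepting vs non-accepting: {2} | {3,4,6,7}.
No further refinement is possible. Final partition (2 blocks): {2} | {3,4,6,7}.

2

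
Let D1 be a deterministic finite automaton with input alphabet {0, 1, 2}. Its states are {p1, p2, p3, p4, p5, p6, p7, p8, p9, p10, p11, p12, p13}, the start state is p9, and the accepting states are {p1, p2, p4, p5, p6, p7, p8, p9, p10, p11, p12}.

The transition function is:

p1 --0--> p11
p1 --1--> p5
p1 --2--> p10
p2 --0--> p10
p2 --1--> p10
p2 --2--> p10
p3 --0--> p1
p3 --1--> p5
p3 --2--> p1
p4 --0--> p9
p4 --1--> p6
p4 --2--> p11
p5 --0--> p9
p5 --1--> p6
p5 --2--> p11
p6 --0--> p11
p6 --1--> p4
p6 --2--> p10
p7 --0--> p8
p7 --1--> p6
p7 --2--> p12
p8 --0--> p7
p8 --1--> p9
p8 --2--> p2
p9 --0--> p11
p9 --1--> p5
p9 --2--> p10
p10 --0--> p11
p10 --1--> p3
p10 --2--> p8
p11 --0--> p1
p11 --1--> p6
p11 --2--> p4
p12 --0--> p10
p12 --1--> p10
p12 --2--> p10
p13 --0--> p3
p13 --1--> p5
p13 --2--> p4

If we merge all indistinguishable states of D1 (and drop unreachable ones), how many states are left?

States {p13} cannot be reached from the start state, so discard them.
Start with accepting vs non-accepting: {p1,p2,p4,p5,p6,p7,p8,p9,p10,p11,p12} | {p3}.
On input 1, block {p1,p2,p4,p5,p6,p7,p8,p9,p10,p11,p12} splits into {p1,p2,p4,p5,p6,p7,p8,p9,p11,p12} and {p10}.
Refine {p1,p2,p4,p5,p6,p7,p8,p9,p11,p12} on symbol 0: members go to different blocks, giving {p1,p4,p5,p6,p7,p8,p9,p11} and {p2,p12}.
Split {p1,p4,p5,p6,p7,p8,p9,p11} by δ(·,2) → {p1,p6,p9} and {p4,p5,p11} and {p7,p8}.
The partition is now stable with 6 blocks: {p1,p6,p9} | {p3} | {p10} | {p2,p12} | {p4,p5,p11} | {p7,p8}.

6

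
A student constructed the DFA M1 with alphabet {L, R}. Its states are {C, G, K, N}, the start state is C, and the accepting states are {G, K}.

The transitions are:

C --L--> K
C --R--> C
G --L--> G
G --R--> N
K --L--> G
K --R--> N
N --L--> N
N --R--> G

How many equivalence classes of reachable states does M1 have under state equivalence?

3

Every state is reachable, so we keep all 4.
Initial partition by acceptance: {G,K} | {C,N}.
On input L, block {C,N} splits into {C} and {N}.
No further refinement is possible. Final partition (3 blocks): {G,K} | {C} | {N}.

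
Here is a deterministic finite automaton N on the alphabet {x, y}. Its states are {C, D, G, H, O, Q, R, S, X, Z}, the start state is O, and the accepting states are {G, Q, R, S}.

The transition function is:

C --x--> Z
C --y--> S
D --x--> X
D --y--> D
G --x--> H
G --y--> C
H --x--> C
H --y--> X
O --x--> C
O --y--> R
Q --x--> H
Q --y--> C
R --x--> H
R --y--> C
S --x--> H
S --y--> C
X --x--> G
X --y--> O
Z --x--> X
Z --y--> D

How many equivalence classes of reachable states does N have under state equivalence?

6

States {Q} cannot be reached from the start state, so discard them.
Start with accepting vs non-accepting: {G,R,S} | {C,D,H,O,X,Z}.
Split {C,D,H,O,X,Z} by δ(·,x) → {C,D,H,O,Z} and {X}.
Refine {C,D,H,O,Z} on symbol x: members go to different blocks, giving {C,H,O} and {D,Z}.
Refine {C,H,O} on symbol x: members go to different blocks, giving {H,O} and {C}.
On input y, block {H,O} splits into {O} and {H}.
The partition is now stable with 6 blocks: {G,R,S} | {O} | {X} | {D,Z} | {C} | {H}.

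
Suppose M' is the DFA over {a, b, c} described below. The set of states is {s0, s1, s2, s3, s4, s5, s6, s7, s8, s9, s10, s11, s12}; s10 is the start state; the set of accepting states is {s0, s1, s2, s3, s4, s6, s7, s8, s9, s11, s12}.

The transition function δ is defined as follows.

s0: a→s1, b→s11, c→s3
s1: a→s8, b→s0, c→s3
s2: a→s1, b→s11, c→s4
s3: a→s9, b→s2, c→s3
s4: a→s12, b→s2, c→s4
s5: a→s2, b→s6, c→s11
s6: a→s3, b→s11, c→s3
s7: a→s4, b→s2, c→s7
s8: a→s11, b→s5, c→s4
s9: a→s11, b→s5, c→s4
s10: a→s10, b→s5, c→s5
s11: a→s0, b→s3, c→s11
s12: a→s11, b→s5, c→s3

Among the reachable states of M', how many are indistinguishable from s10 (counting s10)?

Reachable states from the start: {s0,s1,s2,s3,s4,s5,s6,s8,s9,s10,s11,s12}. Unreachable: {s7} — drop them.
P0 = {s0,s1,s2,s3,s4,s6,s8,s9,s11,s12} | {s5,s10}.
Split {s0,s1,s2,s3,s4,s6,s8,s9,s11,s12} by δ(·,b) → {s0,s1,s2,s3,s4,s6,s11} and {s8,s9,s12}.
Refine {s0,s1,s2,s3,s4,s6,s11} on symbol a: members go to different blocks, giving {s0,s2,s6,s11} and {s1,s3,s4}.
On input a, block {s0,s2,s6,s11} splits into {s0,s2,s6} and {s11}.
Refine {s5,s10} on symbol a: members go to different blocks, giving {s5} and {s10}.
No further refinement is possible. Final partition (6 blocks): {s0,s2,s6} | {s5} | {s8,s9,s12} | {s1,s3,s4} | {s11} | {s10}.
State s10 belongs to the block {s10}, which has 1 states.

1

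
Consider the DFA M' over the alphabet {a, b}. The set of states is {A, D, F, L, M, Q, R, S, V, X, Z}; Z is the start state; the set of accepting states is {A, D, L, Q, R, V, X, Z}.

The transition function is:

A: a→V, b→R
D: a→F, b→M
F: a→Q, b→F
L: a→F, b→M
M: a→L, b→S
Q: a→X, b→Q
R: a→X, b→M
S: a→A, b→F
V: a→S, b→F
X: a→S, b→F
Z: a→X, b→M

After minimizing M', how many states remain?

8

Reachable states from the start: {A,F,L,M,Q,R,S,V,X,Z}. Unreachable: {D} — drop them.
Start with accepting vs non-accepting: {A,L,Q,R,V,X,Z} | {F,M,S}.
Refine {A,L,Q,R,V,X,Z} on symbol a: members go to different blocks, giving {A,Q,R,Z} and {L,V,X}.
On input b, block {A,Q,R,Z} splits into {R,Z} and {A,Q}.
Split {F,M,S} by δ(·,a) → {F,S} and {M}.
Split {L,V,X} by δ(·,b) → {V,X} and {L}.
On input b, block {A,Q} splits into {A} and {Q}.
Split {F,S} by δ(·,a) → {F} and {S}.
Stable partition: {R,Z} | {F} | {V,X} | {A} | {M} | {L} | {Q} | {S} — 8 equivalence classes.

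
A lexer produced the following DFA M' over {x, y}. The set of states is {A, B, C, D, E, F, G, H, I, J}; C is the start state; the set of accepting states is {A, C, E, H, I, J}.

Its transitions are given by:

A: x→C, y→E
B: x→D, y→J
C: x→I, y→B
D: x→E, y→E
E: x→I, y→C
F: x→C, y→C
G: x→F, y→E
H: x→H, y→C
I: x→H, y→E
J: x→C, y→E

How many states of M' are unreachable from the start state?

3

BFS from C reaches {B, C, D, E, H, I, J}; the 3 state(s) A, F, G are never visited.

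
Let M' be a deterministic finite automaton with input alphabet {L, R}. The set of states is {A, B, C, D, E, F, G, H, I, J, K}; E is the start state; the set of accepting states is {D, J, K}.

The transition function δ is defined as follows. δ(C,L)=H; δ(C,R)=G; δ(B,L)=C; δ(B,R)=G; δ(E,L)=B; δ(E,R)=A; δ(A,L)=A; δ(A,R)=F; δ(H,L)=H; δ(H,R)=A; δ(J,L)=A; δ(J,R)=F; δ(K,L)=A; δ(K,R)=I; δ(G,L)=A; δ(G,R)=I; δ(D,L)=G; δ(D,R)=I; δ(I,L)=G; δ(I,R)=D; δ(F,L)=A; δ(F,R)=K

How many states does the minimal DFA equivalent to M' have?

4

Reachable states from the start: {A,B,C,D,E,F,G,H,I,K}. Unreachable: {J} — drop them.
Initial partition by acceptance: {D,K} | {A,B,C,E,F,G,H,I}.
Refine {A,B,C,E,F,G,H,I} on symbol R: members go to different blocks, giving {A,B,C,E,G,H} and {F,I}.
Refine {A,B,C,E,G,H} on symbol R: members go to different blocks, giving {B,C,E,H} and {A,G}.
No further refinement is possible. Final partition (4 blocks): {D,K} | {B,C,E,H} | {F,I} | {A,G}.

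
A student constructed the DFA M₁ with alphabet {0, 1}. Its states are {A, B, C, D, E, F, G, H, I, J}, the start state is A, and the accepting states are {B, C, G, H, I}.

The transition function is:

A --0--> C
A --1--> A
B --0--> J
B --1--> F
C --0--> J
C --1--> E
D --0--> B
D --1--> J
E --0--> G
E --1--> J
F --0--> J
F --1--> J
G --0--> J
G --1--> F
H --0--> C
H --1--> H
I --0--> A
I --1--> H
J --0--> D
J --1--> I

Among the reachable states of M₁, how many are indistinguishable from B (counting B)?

All states are reachable from the start state.
Initial partition by acceptance: {B,C,G,H,I} | {A,D,E,F,J}.
On input 0, block {B,C,G,H,I} splits into {B,C,G,I} and {H}.
Split {B,C,G,I} by δ(·,1) → {B,C,G} and {I}.
Refine {A,D,E,F,J} on symbol 0: members go to different blocks, giving {A,D,E} and {F,J}.
Split {B,C,G} by δ(·,1) → {B,G} and {C}.
Split {A,D,E} by δ(·,0) → {D,E} and {A}.
Refine {F,J} on symbol 0: members go to different blocks, giving {F} and {J}.
Stable partition: {B,G} | {D,E} | {H} | {I} | {F} | {C} | {A} | {J} — 8 equivalence classes.
State B belongs to the block {B,G}, which has 2 states.

2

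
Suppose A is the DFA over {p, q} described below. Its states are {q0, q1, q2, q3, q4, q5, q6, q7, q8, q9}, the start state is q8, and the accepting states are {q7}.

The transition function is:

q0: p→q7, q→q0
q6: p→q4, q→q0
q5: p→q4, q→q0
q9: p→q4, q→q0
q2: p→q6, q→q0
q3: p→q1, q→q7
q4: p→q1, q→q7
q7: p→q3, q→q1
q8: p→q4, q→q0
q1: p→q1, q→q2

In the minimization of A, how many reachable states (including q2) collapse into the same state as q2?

1

Reachable states from the start: {q0,q1,q2,q3,q4,q6,q7,q8}. Unreachable: {q5,q9} — drop them.
Start with accepting vs non-accepting: {q7} | {q0,q1,q2,q3,q4,q6,q8}.
Refine {q0,q1,q2,q3,q4,q6,q8} on symbol p: members go to different blocks, giving {q1,q2,q3,q4,q6,q8} and {q0}.
Split {q1,q2,q3,q4,q6,q8} by δ(·,q) → {q2,q6,q8} and {q3,q4} and {q1}.
Refine {q2,q6,q8} on symbol p: members go to different blocks, giving {q6,q8} and {q2}.
No further refinement is possible. Final partition (6 blocks): {q7} | {q6,q8} | {q0} | {q3,q4} | {q1} | {q2}.
State q2 belongs to the block {q2}, which has 1 states.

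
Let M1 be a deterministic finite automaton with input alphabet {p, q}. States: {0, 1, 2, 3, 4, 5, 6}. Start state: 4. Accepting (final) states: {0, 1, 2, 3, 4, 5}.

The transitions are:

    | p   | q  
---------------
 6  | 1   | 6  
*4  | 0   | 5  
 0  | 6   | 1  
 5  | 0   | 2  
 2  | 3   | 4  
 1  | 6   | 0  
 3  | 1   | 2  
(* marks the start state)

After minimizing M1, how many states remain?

P0 = {0,1,2,3,4,5} | {6}.
On input p, block {0,1,2,3,4,5} splits into {2,3,4,5} and {0,1}.
Split {2,3,4,5} by δ(·,p) → {3,4,5} and {2}.
Refine {3,4,5} on symbol q: members go to different blocks, giving {3,5} and {4}.
No further refinement is possible. Final partition (5 blocks): {3,5} | {6} | {0,1} | {2} | {4}.

5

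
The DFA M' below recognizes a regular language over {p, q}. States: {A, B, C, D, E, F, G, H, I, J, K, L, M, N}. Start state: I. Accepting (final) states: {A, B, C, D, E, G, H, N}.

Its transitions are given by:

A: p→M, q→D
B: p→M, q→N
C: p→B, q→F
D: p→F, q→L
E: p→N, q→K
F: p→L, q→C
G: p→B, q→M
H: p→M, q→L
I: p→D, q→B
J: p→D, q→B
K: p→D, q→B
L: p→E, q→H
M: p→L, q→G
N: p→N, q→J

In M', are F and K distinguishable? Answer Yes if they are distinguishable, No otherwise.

States {A} cannot be reached from the start state, so discard them.
Initial partition by acceptance: {B,C,D,E,G,H,N} | {F,I,J,K,L,M}.
Split {B,C,D,E,G,H,N} by δ(·,p) → {C,E,G,N} and {B,D,H}.
Split {C,E,G,N} by δ(·,p) → {C,G} and {E,N}.
Refine {F,I,J,K,L,M} on symbol p: members go to different blocks, giving {I,J,K} and {F,M} and {L}.
Refine {B,D,H} on symbol q: members go to different blocks, giving {D,H} and {B}.
The partition is now stable with 7 blocks: {C,G} | {I,J,K} | {D,H} | {E,N} | {F,M} | {L} | {B}.
F and K end up in different blocks, so they are distinguishable. For instance, the string 'p' is accepted from only K.

Yes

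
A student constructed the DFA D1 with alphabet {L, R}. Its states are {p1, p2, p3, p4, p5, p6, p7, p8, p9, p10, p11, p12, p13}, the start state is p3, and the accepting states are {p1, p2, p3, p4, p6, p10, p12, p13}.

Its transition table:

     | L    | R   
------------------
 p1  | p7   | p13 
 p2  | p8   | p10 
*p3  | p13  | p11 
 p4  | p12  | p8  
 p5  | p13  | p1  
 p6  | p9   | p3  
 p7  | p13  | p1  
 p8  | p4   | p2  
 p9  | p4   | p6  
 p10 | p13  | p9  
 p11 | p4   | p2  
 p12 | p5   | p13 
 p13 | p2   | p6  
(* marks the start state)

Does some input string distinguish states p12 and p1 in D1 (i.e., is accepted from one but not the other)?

No

P0 = {p1,p2,p3,p4,p6,p10,p12,p13} | {p5,p7,p8,p9,p11}.
Split {p1,p2,p3,p4,p6,p10,p12,p13} by δ(·,L) → {p1,p2,p6,p12} and {p3,p4,p10,p13}.
Split {p3,p4,p10,p13} by δ(·,L) → {p3,p10} and {p4,p13}.
Split {p1,p2,p6,p12} by δ(·,R) → {p1,p12} and {p2,p6}.
Refine {p5,p7,p8,p9,p11} on symbol R: members go to different blocks, giving {p8,p9,p11} and {p5,p7}.
Split {p4,p13} by δ(·,L) → {p4} and {p13}.
Stable partition: {p1,p12} | {p8,p9,p11} | {p3,p10} | {p4} | {p2,p6} | {p5,p7} | {p13} — 7 equivalence classes.
p12 and p1 lie in the same block of the stable partition, so they are equivalent — no string distinguishes them.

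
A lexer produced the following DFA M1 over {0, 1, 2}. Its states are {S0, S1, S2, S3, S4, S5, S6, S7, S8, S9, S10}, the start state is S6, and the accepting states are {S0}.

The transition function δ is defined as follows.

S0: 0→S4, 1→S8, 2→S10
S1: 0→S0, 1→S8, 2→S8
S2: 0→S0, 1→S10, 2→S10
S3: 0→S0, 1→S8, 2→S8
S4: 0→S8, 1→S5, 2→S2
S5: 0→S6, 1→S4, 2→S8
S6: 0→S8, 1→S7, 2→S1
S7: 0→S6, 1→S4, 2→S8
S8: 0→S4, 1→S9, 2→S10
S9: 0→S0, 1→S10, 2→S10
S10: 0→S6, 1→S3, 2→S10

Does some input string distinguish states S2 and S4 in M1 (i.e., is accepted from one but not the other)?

Every state is reachable, so we keep all 11.
Start with accepting vs non-accepting: {S0} | {S1,S2,S3,S4,S5,S6,S7,S8,S9,S10}.
Split {S1,S2,S3,S4,S5,S6,S7,S8,S9,S10} by δ(·,0) → {S4,S5,S6,S7,S8,S10} and {S1,S2,S3,S9}.
Split {S4,S5,S6,S7,S8,S10} by δ(·,1) → {S4,S5,S6,S7} and {S8,S10}.
Refine {S4,S5,S6,S7} on symbol 0: members go to different blocks, giving {S4,S6} and {S5,S7}.
No further refinement is possible. Final partition (5 blocks): {S0} | {S4,S6} | {S1,S2,S3,S9} | {S8,S10} | {S5,S7}.
S2 and S4 end up in different blocks, so they are distinguishable. For instance, the string '0' is accepted from only S2.

Yes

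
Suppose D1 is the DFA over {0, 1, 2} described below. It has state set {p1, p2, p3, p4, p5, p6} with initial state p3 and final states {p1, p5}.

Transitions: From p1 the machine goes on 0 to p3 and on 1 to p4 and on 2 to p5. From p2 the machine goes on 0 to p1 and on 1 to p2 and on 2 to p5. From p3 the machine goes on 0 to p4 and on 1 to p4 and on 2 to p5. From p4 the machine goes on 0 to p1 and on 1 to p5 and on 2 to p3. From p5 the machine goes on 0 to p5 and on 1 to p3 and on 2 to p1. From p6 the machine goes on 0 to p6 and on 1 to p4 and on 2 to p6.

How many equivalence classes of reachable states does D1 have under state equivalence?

4

First remove the unreachable states {p2,p6}; 4 states remain.
P0 = {p1,p5} | {p3,p4}.
Split {p1,p5} by δ(·,0) → {p1} and {p5}.
Refine {p3,p4} on symbol 0: members go to different blocks, giving {p3} and {p4}.
The partition is now stable with 4 blocks: {p1} | {p3} | {p5} | {p4}.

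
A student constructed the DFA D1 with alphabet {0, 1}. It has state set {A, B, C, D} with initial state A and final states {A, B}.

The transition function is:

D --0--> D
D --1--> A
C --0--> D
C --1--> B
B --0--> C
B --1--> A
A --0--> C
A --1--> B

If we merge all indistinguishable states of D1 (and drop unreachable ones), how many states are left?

Every state is reachable, so we keep all 4.
Initial partition by acceptance: {A,B} | {C,D}.
The partition is now stable with 2 blocks: {A,B} | {C,D}.

2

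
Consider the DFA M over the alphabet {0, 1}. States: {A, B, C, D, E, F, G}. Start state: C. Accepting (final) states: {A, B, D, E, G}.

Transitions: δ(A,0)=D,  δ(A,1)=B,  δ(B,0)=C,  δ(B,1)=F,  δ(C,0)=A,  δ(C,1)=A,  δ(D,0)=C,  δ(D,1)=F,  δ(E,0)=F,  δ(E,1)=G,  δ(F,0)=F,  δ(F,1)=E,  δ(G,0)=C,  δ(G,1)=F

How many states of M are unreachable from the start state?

Every one of the 7 states is reachable from C.

0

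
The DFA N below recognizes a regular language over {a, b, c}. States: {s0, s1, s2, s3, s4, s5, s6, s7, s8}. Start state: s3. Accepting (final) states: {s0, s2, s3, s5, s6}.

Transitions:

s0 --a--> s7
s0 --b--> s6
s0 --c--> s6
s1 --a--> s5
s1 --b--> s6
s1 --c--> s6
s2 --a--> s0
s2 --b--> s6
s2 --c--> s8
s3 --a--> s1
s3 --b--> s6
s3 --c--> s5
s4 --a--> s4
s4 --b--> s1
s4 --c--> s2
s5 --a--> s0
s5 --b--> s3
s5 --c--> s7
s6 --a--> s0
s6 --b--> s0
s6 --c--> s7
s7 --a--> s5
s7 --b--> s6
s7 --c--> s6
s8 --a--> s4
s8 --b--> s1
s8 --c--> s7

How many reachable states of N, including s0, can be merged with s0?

2

Reachable states from the start: {s0,s1,s3,s5,s6,s7}. Unreachable: {s2,s4,s8} — drop them.
P0 = {s0,s3,s5,s6} | {s1,s7}.
Split {s0,s3,s5,s6} by δ(·,a) → {s0,s3} and {s5,s6}.
Stable partition: {s0,s3} | {s1,s7} | {s5,s6} — 3 equivalence classes.
The equivalence class containing s0 is {s0,s3}, of size 2.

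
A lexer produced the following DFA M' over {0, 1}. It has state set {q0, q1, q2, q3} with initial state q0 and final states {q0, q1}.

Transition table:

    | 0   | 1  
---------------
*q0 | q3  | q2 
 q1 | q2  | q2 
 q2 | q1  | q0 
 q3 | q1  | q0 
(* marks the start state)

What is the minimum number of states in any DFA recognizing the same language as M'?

2

P0 = {q0,q1} | {q2,q3}.
Stable partition: {q0,q1} | {q2,q3} — 2 equivalence classes.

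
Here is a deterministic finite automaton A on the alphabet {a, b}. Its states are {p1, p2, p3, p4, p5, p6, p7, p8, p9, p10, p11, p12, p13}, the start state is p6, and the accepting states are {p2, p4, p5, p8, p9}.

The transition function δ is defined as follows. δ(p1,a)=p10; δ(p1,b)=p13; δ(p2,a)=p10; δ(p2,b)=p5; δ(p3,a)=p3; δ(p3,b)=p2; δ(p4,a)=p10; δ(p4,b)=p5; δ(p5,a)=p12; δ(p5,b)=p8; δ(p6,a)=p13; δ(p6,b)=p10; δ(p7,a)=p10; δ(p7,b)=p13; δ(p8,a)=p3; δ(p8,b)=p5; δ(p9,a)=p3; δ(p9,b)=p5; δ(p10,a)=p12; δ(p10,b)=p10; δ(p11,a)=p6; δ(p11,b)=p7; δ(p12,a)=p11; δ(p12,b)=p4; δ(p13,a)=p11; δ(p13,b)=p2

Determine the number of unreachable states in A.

2

BFS from p6 reaches {p2, p3, p4, p5, p6, p7, p8, p10, p11, p12, p13}; the 2 state(s) p1, p9 are never visited.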